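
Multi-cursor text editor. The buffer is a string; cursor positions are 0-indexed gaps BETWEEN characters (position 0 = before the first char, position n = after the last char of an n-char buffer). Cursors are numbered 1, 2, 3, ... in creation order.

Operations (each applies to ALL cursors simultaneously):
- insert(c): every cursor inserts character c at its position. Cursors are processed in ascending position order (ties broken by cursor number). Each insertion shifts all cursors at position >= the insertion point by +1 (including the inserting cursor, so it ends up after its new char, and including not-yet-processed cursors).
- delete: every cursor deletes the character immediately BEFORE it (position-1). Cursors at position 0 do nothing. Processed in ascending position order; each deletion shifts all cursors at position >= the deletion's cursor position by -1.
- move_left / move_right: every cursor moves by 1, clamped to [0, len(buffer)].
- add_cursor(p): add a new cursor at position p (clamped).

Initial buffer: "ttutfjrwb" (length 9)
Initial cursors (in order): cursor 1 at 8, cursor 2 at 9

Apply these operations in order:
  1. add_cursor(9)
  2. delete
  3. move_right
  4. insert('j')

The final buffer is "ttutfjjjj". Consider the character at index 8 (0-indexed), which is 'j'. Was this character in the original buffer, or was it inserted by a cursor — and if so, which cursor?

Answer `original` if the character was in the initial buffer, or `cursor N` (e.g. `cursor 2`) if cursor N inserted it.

After op 1 (add_cursor(9)): buffer="ttutfjrwb" (len 9), cursors c1@8 c2@9 c3@9, authorship .........
After op 2 (delete): buffer="ttutfj" (len 6), cursors c1@6 c2@6 c3@6, authorship ......
After op 3 (move_right): buffer="ttutfj" (len 6), cursors c1@6 c2@6 c3@6, authorship ......
After op 4 (insert('j')): buffer="ttutfjjjj" (len 9), cursors c1@9 c2@9 c3@9, authorship ......123
Authorship (.=original, N=cursor N): . . . . . . 1 2 3
Index 8: author = 3

Answer: cursor 3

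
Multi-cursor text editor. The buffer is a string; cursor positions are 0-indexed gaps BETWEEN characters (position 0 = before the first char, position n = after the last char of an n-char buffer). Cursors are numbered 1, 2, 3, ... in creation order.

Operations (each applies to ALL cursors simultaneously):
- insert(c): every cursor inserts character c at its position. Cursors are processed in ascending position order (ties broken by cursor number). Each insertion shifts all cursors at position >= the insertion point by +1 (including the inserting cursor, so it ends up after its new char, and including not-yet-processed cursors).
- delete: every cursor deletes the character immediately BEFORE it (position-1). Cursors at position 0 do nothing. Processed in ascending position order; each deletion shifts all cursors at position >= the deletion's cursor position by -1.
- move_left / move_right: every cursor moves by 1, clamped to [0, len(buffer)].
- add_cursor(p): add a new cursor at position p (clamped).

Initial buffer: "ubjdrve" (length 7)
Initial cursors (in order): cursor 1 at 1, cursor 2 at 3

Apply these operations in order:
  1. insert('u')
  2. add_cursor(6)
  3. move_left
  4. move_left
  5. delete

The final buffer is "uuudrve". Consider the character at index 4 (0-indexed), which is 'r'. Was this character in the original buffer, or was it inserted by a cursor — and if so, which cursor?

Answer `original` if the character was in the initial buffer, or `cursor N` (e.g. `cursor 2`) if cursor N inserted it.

After op 1 (insert('u')): buffer="uubjudrve" (len 9), cursors c1@2 c2@5, authorship .1..2....
After op 2 (add_cursor(6)): buffer="uubjudrve" (len 9), cursors c1@2 c2@5 c3@6, authorship .1..2....
After op 3 (move_left): buffer="uubjudrve" (len 9), cursors c1@1 c2@4 c3@5, authorship .1..2....
After op 4 (move_left): buffer="uubjudrve" (len 9), cursors c1@0 c2@3 c3@4, authorship .1..2....
After op 5 (delete): buffer="uuudrve" (len 7), cursors c1@0 c2@2 c3@2, authorship .12....
Authorship (.=original, N=cursor N): . 1 2 . . . .
Index 4: author = original

Answer: original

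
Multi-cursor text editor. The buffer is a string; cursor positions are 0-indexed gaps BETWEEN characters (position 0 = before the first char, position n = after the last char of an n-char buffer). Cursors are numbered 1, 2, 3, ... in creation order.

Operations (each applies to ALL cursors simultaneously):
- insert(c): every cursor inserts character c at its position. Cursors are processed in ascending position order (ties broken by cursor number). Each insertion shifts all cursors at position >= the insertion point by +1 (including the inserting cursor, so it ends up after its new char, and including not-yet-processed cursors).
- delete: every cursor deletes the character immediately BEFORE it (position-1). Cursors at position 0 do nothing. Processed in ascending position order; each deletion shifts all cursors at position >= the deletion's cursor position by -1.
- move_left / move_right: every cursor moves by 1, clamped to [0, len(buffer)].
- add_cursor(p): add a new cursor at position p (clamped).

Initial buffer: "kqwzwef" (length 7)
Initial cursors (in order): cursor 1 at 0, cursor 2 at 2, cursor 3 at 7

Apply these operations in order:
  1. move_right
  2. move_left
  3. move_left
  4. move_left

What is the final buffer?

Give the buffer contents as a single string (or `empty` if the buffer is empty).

After op 1 (move_right): buffer="kqwzwef" (len 7), cursors c1@1 c2@3 c3@7, authorship .......
After op 2 (move_left): buffer="kqwzwef" (len 7), cursors c1@0 c2@2 c3@6, authorship .......
After op 3 (move_left): buffer="kqwzwef" (len 7), cursors c1@0 c2@1 c3@5, authorship .......
After op 4 (move_left): buffer="kqwzwef" (len 7), cursors c1@0 c2@0 c3@4, authorship .......

Answer: kqwzwef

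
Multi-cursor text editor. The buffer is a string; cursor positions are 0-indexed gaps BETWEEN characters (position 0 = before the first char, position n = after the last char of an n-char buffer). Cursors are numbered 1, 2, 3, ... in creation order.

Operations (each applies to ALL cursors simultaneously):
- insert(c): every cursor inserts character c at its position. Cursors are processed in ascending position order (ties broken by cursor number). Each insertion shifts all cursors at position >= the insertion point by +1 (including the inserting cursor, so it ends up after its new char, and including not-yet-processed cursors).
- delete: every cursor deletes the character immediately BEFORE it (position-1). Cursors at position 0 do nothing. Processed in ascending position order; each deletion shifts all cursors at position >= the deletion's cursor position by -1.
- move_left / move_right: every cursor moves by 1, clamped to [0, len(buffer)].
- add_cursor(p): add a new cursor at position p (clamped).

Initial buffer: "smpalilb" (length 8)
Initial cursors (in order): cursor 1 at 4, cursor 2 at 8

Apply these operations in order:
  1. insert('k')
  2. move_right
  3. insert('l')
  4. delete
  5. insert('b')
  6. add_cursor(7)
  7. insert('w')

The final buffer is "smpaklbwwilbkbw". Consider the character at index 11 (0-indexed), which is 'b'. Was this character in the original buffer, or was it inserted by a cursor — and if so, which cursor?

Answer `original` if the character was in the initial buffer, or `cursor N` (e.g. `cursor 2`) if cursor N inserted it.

Answer: original

Derivation:
After op 1 (insert('k')): buffer="smpaklilbk" (len 10), cursors c1@5 c2@10, authorship ....1....2
After op 2 (move_right): buffer="smpaklilbk" (len 10), cursors c1@6 c2@10, authorship ....1....2
After op 3 (insert('l')): buffer="smpakllilbkl" (len 12), cursors c1@7 c2@12, authorship ....1.1...22
After op 4 (delete): buffer="smpaklilbk" (len 10), cursors c1@6 c2@10, authorship ....1....2
After op 5 (insert('b')): buffer="smpaklbilbkb" (len 12), cursors c1@7 c2@12, authorship ....1.1...22
After op 6 (add_cursor(7)): buffer="smpaklbilbkb" (len 12), cursors c1@7 c3@7 c2@12, authorship ....1.1...22
After op 7 (insert('w')): buffer="smpaklbwwilbkbw" (len 15), cursors c1@9 c3@9 c2@15, authorship ....1.113...222
Authorship (.=original, N=cursor N): . . . . 1 . 1 1 3 . . . 2 2 2
Index 11: author = original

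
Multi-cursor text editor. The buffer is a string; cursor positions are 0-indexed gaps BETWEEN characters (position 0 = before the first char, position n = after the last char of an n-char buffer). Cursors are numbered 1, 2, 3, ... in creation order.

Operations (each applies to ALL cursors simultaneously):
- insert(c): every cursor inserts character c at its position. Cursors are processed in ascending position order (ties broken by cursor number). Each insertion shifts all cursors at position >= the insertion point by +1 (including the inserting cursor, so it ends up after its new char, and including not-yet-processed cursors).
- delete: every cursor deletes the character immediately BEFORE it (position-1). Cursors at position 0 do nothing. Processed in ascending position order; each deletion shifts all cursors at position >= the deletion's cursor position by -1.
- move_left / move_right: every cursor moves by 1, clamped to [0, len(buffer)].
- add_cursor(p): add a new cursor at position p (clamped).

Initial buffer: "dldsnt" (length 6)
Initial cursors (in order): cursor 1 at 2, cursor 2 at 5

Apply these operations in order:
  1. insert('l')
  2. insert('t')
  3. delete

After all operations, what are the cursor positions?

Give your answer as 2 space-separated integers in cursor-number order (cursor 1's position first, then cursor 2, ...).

After op 1 (insert('l')): buffer="dlldsnlt" (len 8), cursors c1@3 c2@7, authorship ..1...2.
After op 2 (insert('t')): buffer="dlltdsnltt" (len 10), cursors c1@4 c2@9, authorship ..11...22.
After op 3 (delete): buffer="dlldsnlt" (len 8), cursors c1@3 c2@7, authorship ..1...2.

Answer: 3 7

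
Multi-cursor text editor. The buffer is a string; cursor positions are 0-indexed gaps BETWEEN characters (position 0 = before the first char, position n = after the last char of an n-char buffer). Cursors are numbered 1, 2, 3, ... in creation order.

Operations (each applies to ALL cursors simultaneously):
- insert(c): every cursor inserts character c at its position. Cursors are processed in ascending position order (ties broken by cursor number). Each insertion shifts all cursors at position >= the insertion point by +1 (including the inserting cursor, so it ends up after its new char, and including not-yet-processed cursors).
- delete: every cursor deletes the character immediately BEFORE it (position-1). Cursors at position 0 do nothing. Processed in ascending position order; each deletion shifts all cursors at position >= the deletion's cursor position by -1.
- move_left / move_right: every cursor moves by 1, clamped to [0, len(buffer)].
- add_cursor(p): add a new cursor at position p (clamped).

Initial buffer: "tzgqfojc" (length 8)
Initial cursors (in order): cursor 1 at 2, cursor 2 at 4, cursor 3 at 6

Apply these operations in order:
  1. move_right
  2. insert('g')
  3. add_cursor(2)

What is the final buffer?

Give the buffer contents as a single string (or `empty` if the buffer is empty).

Answer: tzggqfgojgc

Derivation:
After op 1 (move_right): buffer="tzgqfojc" (len 8), cursors c1@3 c2@5 c3@7, authorship ........
After op 2 (insert('g')): buffer="tzggqfgojgc" (len 11), cursors c1@4 c2@7 c3@10, authorship ...1..2..3.
After op 3 (add_cursor(2)): buffer="tzggqfgojgc" (len 11), cursors c4@2 c1@4 c2@7 c3@10, authorship ...1..2..3.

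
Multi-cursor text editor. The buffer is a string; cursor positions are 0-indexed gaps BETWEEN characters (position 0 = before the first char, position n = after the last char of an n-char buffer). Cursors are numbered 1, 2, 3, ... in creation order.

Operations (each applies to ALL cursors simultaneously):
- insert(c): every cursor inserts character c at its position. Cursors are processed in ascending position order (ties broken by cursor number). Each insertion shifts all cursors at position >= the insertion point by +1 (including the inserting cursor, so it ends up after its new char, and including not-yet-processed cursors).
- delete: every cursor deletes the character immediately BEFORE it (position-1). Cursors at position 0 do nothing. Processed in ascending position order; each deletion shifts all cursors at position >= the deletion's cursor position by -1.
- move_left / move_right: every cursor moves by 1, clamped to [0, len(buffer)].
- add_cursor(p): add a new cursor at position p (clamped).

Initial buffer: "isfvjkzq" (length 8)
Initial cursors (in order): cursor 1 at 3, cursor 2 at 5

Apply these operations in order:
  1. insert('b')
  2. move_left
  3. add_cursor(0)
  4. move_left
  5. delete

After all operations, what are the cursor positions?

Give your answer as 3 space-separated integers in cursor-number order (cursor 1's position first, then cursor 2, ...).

Answer: 1 3 0

Derivation:
After op 1 (insert('b')): buffer="isfbvjbkzq" (len 10), cursors c1@4 c2@7, authorship ...1..2...
After op 2 (move_left): buffer="isfbvjbkzq" (len 10), cursors c1@3 c2@6, authorship ...1..2...
After op 3 (add_cursor(0)): buffer="isfbvjbkzq" (len 10), cursors c3@0 c1@3 c2@6, authorship ...1..2...
After op 4 (move_left): buffer="isfbvjbkzq" (len 10), cursors c3@0 c1@2 c2@5, authorship ...1..2...
After op 5 (delete): buffer="ifbjbkzq" (len 8), cursors c3@0 c1@1 c2@3, authorship ..1.2...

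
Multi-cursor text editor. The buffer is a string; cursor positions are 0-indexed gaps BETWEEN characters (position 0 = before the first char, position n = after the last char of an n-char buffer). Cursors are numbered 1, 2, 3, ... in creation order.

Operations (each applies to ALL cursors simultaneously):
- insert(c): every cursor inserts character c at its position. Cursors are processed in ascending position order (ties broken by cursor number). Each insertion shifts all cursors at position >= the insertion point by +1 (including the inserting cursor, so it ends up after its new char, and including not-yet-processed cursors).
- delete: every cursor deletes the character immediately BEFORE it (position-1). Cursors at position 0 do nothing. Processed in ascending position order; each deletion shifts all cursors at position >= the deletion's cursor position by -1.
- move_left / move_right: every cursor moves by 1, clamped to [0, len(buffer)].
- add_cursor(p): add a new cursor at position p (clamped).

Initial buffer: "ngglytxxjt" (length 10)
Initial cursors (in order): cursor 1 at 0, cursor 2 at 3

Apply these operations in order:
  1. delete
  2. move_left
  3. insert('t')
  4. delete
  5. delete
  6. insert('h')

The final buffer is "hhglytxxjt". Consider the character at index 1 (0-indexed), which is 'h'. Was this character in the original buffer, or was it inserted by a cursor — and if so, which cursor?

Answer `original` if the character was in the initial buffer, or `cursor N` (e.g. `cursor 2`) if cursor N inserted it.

After op 1 (delete): buffer="nglytxxjt" (len 9), cursors c1@0 c2@2, authorship .........
After op 2 (move_left): buffer="nglytxxjt" (len 9), cursors c1@0 c2@1, authorship .........
After op 3 (insert('t')): buffer="tntglytxxjt" (len 11), cursors c1@1 c2@3, authorship 1.2........
After op 4 (delete): buffer="nglytxxjt" (len 9), cursors c1@0 c2@1, authorship .........
After op 5 (delete): buffer="glytxxjt" (len 8), cursors c1@0 c2@0, authorship ........
After op 6 (insert('h')): buffer="hhglytxxjt" (len 10), cursors c1@2 c2@2, authorship 12........
Authorship (.=original, N=cursor N): 1 2 . . . . . . . .
Index 1: author = 2

Answer: cursor 2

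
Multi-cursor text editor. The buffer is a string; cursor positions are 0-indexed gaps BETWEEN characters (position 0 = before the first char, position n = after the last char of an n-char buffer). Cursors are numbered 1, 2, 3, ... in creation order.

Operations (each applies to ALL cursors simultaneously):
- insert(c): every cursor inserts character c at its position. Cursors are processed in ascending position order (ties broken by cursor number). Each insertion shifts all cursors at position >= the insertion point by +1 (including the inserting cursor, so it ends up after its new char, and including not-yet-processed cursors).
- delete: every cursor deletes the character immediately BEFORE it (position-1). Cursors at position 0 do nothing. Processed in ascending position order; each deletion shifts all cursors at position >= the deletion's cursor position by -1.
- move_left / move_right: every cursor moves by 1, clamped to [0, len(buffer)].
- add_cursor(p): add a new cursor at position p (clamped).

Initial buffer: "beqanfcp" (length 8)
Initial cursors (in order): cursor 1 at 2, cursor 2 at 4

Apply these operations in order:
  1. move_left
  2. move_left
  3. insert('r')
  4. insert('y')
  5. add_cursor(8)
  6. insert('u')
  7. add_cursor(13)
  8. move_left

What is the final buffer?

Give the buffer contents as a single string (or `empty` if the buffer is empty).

Answer: ryuberyuqaunfcp

Derivation:
After op 1 (move_left): buffer="beqanfcp" (len 8), cursors c1@1 c2@3, authorship ........
After op 2 (move_left): buffer="beqanfcp" (len 8), cursors c1@0 c2@2, authorship ........
After op 3 (insert('r')): buffer="rberqanfcp" (len 10), cursors c1@1 c2@4, authorship 1..2......
After op 4 (insert('y')): buffer="ryberyqanfcp" (len 12), cursors c1@2 c2@6, authorship 11..22......
After op 5 (add_cursor(8)): buffer="ryberyqanfcp" (len 12), cursors c1@2 c2@6 c3@8, authorship 11..22......
After op 6 (insert('u')): buffer="ryuberyuqaunfcp" (len 15), cursors c1@3 c2@8 c3@11, authorship 111..222..3....
After op 7 (add_cursor(13)): buffer="ryuberyuqaunfcp" (len 15), cursors c1@3 c2@8 c3@11 c4@13, authorship 111..222..3....
After op 8 (move_left): buffer="ryuberyuqaunfcp" (len 15), cursors c1@2 c2@7 c3@10 c4@12, authorship 111..222..3....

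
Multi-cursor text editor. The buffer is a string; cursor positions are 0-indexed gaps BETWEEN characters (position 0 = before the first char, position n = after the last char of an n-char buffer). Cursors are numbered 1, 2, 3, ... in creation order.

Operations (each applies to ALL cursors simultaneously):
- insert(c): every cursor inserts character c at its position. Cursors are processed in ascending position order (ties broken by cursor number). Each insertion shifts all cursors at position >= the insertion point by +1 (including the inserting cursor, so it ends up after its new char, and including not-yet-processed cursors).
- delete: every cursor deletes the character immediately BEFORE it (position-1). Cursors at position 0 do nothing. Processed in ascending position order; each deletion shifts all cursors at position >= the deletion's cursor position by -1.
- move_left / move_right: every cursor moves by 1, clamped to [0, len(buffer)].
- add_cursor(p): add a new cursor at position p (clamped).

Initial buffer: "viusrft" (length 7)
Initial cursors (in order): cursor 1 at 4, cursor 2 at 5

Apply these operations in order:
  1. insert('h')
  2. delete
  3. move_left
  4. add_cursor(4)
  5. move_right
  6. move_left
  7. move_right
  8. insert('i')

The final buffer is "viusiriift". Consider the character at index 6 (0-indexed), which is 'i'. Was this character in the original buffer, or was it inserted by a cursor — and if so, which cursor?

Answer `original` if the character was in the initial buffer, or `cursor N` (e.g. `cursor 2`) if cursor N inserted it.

Answer: cursor 2

Derivation:
After op 1 (insert('h')): buffer="viushrhft" (len 9), cursors c1@5 c2@7, authorship ....1.2..
After op 2 (delete): buffer="viusrft" (len 7), cursors c1@4 c2@5, authorship .......
After op 3 (move_left): buffer="viusrft" (len 7), cursors c1@3 c2@4, authorship .......
After op 4 (add_cursor(4)): buffer="viusrft" (len 7), cursors c1@3 c2@4 c3@4, authorship .......
After op 5 (move_right): buffer="viusrft" (len 7), cursors c1@4 c2@5 c3@5, authorship .......
After op 6 (move_left): buffer="viusrft" (len 7), cursors c1@3 c2@4 c3@4, authorship .......
After op 7 (move_right): buffer="viusrft" (len 7), cursors c1@4 c2@5 c3@5, authorship .......
After op 8 (insert('i')): buffer="viusiriift" (len 10), cursors c1@5 c2@8 c3@8, authorship ....1.23..
Authorship (.=original, N=cursor N): . . . . 1 . 2 3 . .
Index 6: author = 2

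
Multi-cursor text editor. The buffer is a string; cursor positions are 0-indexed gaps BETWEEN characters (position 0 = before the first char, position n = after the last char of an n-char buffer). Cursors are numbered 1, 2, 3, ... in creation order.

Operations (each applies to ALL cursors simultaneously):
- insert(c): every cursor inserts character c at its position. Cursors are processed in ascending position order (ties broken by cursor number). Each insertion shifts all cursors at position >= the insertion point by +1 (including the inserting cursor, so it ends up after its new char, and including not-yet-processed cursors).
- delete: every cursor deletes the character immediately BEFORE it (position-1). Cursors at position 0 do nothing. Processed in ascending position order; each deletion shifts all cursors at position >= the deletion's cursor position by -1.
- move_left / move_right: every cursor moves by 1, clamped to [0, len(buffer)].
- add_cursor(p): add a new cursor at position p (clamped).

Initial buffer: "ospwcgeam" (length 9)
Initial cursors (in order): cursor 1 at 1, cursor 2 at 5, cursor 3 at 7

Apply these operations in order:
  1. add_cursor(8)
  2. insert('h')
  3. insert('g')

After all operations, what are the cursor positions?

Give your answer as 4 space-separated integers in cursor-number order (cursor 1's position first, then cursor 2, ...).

Answer: 3 9 13 16

Derivation:
After op 1 (add_cursor(8)): buffer="ospwcgeam" (len 9), cursors c1@1 c2@5 c3@7 c4@8, authorship .........
After op 2 (insert('h')): buffer="ohspwchgehahm" (len 13), cursors c1@2 c2@7 c3@10 c4@12, authorship .1....2..3.4.
After op 3 (insert('g')): buffer="ohgspwchggehgahgm" (len 17), cursors c1@3 c2@9 c3@13 c4@16, authorship .11....22..33.44.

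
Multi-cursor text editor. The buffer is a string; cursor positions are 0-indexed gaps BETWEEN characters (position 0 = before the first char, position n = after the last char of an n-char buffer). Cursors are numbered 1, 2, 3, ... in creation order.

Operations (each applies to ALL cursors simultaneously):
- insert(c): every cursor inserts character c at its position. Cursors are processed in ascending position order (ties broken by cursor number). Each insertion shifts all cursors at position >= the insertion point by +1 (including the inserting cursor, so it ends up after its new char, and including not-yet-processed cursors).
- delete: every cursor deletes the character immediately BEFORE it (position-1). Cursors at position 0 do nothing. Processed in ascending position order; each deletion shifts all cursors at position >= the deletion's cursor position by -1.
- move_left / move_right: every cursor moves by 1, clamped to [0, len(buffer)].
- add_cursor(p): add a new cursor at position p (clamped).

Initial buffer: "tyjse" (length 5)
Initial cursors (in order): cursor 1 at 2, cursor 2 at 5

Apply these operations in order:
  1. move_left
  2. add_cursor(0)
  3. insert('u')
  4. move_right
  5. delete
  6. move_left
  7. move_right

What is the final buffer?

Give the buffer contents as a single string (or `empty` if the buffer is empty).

After op 1 (move_left): buffer="tyjse" (len 5), cursors c1@1 c2@4, authorship .....
After op 2 (add_cursor(0)): buffer="tyjse" (len 5), cursors c3@0 c1@1 c2@4, authorship .....
After op 3 (insert('u')): buffer="utuyjsue" (len 8), cursors c3@1 c1@3 c2@7, authorship 3.1...2.
After op 4 (move_right): buffer="utuyjsue" (len 8), cursors c3@2 c1@4 c2@8, authorship 3.1...2.
After op 5 (delete): buffer="uujsu" (len 5), cursors c3@1 c1@2 c2@5, authorship 31..2
After op 6 (move_left): buffer="uujsu" (len 5), cursors c3@0 c1@1 c2@4, authorship 31..2
After op 7 (move_right): buffer="uujsu" (len 5), cursors c3@1 c1@2 c2@5, authorship 31..2

Answer: uujsu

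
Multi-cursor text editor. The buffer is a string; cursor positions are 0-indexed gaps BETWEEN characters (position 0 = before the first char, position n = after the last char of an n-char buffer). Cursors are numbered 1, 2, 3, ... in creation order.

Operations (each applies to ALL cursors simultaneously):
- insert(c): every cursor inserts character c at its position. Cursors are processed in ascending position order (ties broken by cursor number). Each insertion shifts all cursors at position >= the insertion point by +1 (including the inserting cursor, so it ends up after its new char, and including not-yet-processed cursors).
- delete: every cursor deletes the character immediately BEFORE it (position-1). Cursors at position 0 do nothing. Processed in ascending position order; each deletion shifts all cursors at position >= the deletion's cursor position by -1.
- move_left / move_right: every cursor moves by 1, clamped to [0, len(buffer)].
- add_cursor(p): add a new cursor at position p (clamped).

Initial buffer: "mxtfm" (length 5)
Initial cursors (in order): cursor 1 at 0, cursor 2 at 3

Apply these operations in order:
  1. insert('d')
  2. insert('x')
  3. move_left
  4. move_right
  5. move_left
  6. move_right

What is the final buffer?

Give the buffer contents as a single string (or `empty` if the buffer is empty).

After op 1 (insert('d')): buffer="dmxtdfm" (len 7), cursors c1@1 c2@5, authorship 1...2..
After op 2 (insert('x')): buffer="dxmxtdxfm" (len 9), cursors c1@2 c2@7, authorship 11...22..
After op 3 (move_left): buffer="dxmxtdxfm" (len 9), cursors c1@1 c2@6, authorship 11...22..
After op 4 (move_right): buffer="dxmxtdxfm" (len 9), cursors c1@2 c2@7, authorship 11...22..
After op 5 (move_left): buffer="dxmxtdxfm" (len 9), cursors c1@1 c2@6, authorship 11...22..
After op 6 (move_right): buffer="dxmxtdxfm" (len 9), cursors c1@2 c2@7, authorship 11...22..

Answer: dxmxtdxfm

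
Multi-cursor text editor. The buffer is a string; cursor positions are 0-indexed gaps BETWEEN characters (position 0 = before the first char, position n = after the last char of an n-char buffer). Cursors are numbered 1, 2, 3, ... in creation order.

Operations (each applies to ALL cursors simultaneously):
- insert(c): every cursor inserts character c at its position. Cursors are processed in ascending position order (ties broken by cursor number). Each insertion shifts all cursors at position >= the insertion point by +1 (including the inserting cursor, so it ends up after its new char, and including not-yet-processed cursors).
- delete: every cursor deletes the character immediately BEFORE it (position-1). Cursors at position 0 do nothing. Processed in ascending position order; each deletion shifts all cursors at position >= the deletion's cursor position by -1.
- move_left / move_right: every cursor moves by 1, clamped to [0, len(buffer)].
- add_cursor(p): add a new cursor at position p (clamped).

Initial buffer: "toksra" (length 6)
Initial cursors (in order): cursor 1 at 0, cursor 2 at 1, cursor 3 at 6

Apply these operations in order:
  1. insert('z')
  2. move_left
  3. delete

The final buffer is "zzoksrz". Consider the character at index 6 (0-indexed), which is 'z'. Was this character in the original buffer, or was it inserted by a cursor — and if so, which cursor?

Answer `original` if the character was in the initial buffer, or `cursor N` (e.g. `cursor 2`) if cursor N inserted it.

After op 1 (insert('z')): buffer="ztzoksraz" (len 9), cursors c1@1 c2@3 c3@9, authorship 1.2.....3
After op 2 (move_left): buffer="ztzoksraz" (len 9), cursors c1@0 c2@2 c3@8, authorship 1.2.....3
After op 3 (delete): buffer="zzoksrz" (len 7), cursors c1@0 c2@1 c3@6, authorship 12....3
Authorship (.=original, N=cursor N): 1 2 . . . . 3
Index 6: author = 3

Answer: cursor 3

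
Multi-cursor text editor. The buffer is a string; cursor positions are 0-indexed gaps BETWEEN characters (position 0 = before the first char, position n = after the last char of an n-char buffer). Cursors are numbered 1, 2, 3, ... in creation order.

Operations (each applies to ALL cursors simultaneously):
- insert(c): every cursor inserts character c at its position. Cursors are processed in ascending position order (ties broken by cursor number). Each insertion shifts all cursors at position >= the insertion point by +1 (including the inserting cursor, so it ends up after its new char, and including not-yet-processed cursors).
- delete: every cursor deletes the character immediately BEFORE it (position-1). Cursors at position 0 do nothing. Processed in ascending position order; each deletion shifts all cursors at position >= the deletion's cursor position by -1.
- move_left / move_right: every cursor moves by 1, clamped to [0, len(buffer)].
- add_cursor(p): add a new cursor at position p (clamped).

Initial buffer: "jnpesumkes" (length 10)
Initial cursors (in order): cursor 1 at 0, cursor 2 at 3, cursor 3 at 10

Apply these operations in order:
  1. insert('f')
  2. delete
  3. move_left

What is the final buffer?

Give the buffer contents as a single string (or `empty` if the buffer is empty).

After op 1 (insert('f')): buffer="fjnpfesumkesf" (len 13), cursors c1@1 c2@5 c3@13, authorship 1...2.......3
After op 2 (delete): buffer="jnpesumkes" (len 10), cursors c1@0 c2@3 c3@10, authorship ..........
After op 3 (move_left): buffer="jnpesumkes" (len 10), cursors c1@0 c2@2 c3@9, authorship ..........

Answer: jnpesumkes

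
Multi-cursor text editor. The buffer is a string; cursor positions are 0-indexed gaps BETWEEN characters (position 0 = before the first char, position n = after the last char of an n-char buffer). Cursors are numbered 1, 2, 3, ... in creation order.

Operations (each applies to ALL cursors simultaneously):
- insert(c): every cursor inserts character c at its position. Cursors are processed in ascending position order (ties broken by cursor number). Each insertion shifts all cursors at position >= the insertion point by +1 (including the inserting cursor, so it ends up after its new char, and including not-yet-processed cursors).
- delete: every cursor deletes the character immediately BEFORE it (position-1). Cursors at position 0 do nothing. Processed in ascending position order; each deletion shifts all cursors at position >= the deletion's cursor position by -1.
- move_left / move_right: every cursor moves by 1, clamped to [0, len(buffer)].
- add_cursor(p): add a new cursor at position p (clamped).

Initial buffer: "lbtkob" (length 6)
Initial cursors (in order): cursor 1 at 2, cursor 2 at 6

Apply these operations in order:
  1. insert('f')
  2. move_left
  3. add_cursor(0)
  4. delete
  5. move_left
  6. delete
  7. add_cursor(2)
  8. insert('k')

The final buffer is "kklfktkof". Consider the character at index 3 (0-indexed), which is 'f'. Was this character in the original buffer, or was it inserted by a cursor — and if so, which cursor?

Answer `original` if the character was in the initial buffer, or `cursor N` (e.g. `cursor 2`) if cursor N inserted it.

After op 1 (insert('f')): buffer="lbftkobf" (len 8), cursors c1@3 c2@8, authorship ..1....2
After op 2 (move_left): buffer="lbftkobf" (len 8), cursors c1@2 c2@7, authorship ..1....2
After op 3 (add_cursor(0)): buffer="lbftkobf" (len 8), cursors c3@0 c1@2 c2@7, authorship ..1....2
After op 4 (delete): buffer="lftkof" (len 6), cursors c3@0 c1@1 c2@5, authorship .1...2
After op 5 (move_left): buffer="lftkof" (len 6), cursors c1@0 c3@0 c2@4, authorship .1...2
After op 6 (delete): buffer="lftof" (len 5), cursors c1@0 c3@0 c2@3, authorship .1..2
After op 7 (add_cursor(2)): buffer="lftof" (len 5), cursors c1@0 c3@0 c4@2 c2@3, authorship .1..2
After op 8 (insert('k')): buffer="kklfktkof" (len 9), cursors c1@2 c3@2 c4@5 c2@7, authorship 13.14.2.2
Authorship (.=original, N=cursor N): 1 3 . 1 4 . 2 . 2
Index 3: author = 1

Answer: cursor 1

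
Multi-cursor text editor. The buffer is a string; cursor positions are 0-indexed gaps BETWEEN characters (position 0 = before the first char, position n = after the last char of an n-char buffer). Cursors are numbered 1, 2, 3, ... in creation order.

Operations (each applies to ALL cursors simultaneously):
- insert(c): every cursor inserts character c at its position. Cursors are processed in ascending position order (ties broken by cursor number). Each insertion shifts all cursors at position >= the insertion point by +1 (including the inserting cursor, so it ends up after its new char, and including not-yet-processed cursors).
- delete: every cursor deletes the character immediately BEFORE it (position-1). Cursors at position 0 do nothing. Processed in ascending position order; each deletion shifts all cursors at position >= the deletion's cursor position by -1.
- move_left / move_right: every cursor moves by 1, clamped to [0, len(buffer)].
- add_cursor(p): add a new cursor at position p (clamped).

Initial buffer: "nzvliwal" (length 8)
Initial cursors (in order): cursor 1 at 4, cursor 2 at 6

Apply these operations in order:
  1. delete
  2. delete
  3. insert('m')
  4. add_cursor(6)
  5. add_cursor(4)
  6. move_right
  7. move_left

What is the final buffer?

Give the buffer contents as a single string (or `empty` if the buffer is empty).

Answer: nzmmal

Derivation:
After op 1 (delete): buffer="nzvial" (len 6), cursors c1@3 c2@4, authorship ......
After op 2 (delete): buffer="nzal" (len 4), cursors c1@2 c2@2, authorship ....
After op 3 (insert('m')): buffer="nzmmal" (len 6), cursors c1@4 c2@4, authorship ..12..
After op 4 (add_cursor(6)): buffer="nzmmal" (len 6), cursors c1@4 c2@4 c3@6, authorship ..12..
After op 5 (add_cursor(4)): buffer="nzmmal" (len 6), cursors c1@4 c2@4 c4@4 c3@6, authorship ..12..
After op 6 (move_right): buffer="nzmmal" (len 6), cursors c1@5 c2@5 c4@5 c3@6, authorship ..12..
After op 7 (move_left): buffer="nzmmal" (len 6), cursors c1@4 c2@4 c4@4 c3@5, authorship ..12..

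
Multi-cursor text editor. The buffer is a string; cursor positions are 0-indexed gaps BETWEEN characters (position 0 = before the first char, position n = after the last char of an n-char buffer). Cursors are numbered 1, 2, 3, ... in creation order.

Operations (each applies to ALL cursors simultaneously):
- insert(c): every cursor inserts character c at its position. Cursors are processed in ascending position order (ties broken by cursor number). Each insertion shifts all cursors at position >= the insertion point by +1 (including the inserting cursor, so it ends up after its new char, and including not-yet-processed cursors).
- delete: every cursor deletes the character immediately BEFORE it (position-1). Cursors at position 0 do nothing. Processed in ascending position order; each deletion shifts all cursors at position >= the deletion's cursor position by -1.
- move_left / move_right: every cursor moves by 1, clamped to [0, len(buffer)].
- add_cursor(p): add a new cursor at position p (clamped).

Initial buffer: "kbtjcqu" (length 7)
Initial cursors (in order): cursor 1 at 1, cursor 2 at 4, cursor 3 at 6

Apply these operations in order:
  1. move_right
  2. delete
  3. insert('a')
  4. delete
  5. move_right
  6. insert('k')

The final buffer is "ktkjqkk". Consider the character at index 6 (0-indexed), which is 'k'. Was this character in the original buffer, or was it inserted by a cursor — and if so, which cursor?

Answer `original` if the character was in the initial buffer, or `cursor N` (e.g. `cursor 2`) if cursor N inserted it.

After op 1 (move_right): buffer="kbtjcqu" (len 7), cursors c1@2 c2@5 c3@7, authorship .......
After op 2 (delete): buffer="ktjq" (len 4), cursors c1@1 c2@3 c3@4, authorship ....
After op 3 (insert('a')): buffer="katjaqa" (len 7), cursors c1@2 c2@5 c3@7, authorship .1..2.3
After op 4 (delete): buffer="ktjq" (len 4), cursors c1@1 c2@3 c3@4, authorship ....
After op 5 (move_right): buffer="ktjq" (len 4), cursors c1@2 c2@4 c3@4, authorship ....
After op 6 (insert('k')): buffer="ktkjqkk" (len 7), cursors c1@3 c2@7 c3@7, authorship ..1..23
Authorship (.=original, N=cursor N): . . 1 . . 2 3
Index 6: author = 3

Answer: cursor 3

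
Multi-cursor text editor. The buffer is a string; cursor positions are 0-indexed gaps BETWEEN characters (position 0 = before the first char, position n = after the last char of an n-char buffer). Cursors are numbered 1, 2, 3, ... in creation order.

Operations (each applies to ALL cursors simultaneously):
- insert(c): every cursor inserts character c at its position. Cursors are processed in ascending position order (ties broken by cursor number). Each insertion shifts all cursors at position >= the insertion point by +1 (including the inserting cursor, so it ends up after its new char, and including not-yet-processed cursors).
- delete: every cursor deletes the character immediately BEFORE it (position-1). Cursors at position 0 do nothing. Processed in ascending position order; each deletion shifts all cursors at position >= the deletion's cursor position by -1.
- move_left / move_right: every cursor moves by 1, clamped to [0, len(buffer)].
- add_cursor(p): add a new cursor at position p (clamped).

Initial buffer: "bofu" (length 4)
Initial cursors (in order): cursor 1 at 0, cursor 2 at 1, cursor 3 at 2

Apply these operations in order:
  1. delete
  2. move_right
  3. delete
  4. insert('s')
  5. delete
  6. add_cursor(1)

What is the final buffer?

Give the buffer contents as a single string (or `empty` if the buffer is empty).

After op 1 (delete): buffer="fu" (len 2), cursors c1@0 c2@0 c3@0, authorship ..
After op 2 (move_right): buffer="fu" (len 2), cursors c1@1 c2@1 c3@1, authorship ..
After op 3 (delete): buffer="u" (len 1), cursors c1@0 c2@0 c3@0, authorship .
After op 4 (insert('s')): buffer="sssu" (len 4), cursors c1@3 c2@3 c3@3, authorship 123.
After op 5 (delete): buffer="u" (len 1), cursors c1@0 c2@0 c3@0, authorship .
After op 6 (add_cursor(1)): buffer="u" (len 1), cursors c1@0 c2@0 c3@0 c4@1, authorship .

Answer: u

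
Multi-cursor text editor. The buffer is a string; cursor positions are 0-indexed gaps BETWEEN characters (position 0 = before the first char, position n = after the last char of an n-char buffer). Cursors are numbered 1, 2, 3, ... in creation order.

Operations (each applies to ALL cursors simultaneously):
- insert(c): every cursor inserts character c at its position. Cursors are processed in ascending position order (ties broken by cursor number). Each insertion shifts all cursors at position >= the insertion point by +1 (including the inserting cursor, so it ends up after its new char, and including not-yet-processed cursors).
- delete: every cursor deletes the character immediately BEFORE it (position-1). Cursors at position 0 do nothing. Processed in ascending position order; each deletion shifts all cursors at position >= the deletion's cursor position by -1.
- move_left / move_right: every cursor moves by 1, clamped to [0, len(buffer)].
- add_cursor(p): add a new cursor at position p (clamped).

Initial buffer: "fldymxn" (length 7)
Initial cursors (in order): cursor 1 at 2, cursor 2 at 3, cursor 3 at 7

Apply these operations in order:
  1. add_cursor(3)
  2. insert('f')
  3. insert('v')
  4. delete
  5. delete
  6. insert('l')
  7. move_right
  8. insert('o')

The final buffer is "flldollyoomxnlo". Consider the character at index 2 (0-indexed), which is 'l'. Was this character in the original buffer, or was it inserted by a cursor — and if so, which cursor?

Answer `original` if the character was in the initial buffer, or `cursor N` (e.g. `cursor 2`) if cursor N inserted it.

Answer: cursor 1

Derivation:
After op 1 (add_cursor(3)): buffer="fldymxn" (len 7), cursors c1@2 c2@3 c4@3 c3@7, authorship .......
After op 2 (insert('f')): buffer="flfdffymxnf" (len 11), cursors c1@3 c2@6 c4@6 c3@11, authorship ..1.24....3
After op 3 (insert('v')): buffer="flfvdffvvymxnfv" (len 15), cursors c1@4 c2@9 c4@9 c3@15, authorship ..11.2424....33
After op 4 (delete): buffer="flfdffymxnf" (len 11), cursors c1@3 c2@6 c4@6 c3@11, authorship ..1.24....3
After op 5 (delete): buffer="fldymxn" (len 7), cursors c1@2 c2@3 c4@3 c3@7, authorship .......
After op 6 (insert('l')): buffer="flldllymxnl" (len 11), cursors c1@3 c2@6 c4@6 c3@11, authorship ..1.24....3
After op 7 (move_right): buffer="flldllymxnl" (len 11), cursors c1@4 c2@7 c4@7 c3@11, authorship ..1.24....3
After op 8 (insert('o')): buffer="flldollyoomxnlo" (len 15), cursors c1@5 c2@10 c4@10 c3@15, authorship ..1.124.24...33
Authorship (.=original, N=cursor N): . . 1 . 1 2 4 . 2 4 . . . 3 3
Index 2: author = 1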